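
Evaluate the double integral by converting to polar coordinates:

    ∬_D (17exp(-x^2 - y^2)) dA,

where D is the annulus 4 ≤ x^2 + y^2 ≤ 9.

The region D is 2 ≤ r ≤ 3, 0 ≤ θ ≤ 2π in polar coordinates, where x = r cos(θ), y = r sin(θ), and dA = r dr dθ.

Under the substitution, the integrand becomes 17exp(-r^2), so

    ∬_D (17exp(-x^2 - y^2)) dA = ∫_{0}^{2π} ∫_{2}^{3} (17exp(-r^2)) · r dr dθ.

Inner integral (in r): ∫_{2}^{3} (17exp(-r^2)) · r dr = -(17 - 17exp(5))exp(-9)/2.

Outer integral (in θ): ∫_{0}^{2π} (-(17 - 17exp(5))exp(-9)/2) dθ = -17π (1 - exp(5))exp(-9).

Therefore ∬_D (17exp(-x^2 - y^2)) dA = -17π (1 - exp(5))exp(-9).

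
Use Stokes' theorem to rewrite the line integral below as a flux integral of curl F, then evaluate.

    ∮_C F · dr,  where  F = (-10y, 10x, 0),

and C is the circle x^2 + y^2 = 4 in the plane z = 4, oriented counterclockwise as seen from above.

Let S be the flat disk x^2 + y^2 ≤ 4 in the plane z = 4, with upward unit normal n̂ = ẑ. By Stokes' theorem,

    ∮_C F · dr = ∬_S (∇ × F) · n̂ dS = ∬_D (curl F)_z dA,

where D is the disk x^2 + y^2 ≤ 4.

Compute the curl of F = (-10y, 10x, 0):
    (∇ × F)_x = ∂F_z/∂y - ∂F_y/∂z = 0,
    (∇ × F)_y = ∂F_x/∂z - ∂F_z/∂x = 0,
    (∇ × F)_z = ∂F_y/∂x - ∂F_x/∂y = 20.

On z = 4, (curl F)_z = 20.

Convert to polar (x = r cos θ, y = r sin θ, dA = r dr dθ); the integrand becomes 20, so

    ∬_D (curl F)_z dA = ∫_0^{2π} ∫_0^{2} (20) · r dr dθ.

Inner (r from 0 to 2): 40.
Outer (θ from 0 to 2π): 80π.

Therefore ∮_C F · dr = 80π.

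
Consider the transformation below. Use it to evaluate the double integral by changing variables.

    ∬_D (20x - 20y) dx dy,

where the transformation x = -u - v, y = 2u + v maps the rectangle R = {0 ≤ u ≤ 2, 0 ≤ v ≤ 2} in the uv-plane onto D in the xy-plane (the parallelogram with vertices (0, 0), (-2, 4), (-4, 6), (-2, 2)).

Compute the Jacobian determinant of (x, y) with respect to (u, v):

    ∂(x,y)/∂(u,v) = | -1  -1 | = (-1)(1) - (-1)(2) = 1.
                   | 2  1 |

Its absolute value is |J| = 1 (the area scaling factor).

Substituting x = -u - v, y = 2u + v into the integrand,

    20x - 20y → -60u - 40v,

so the integral becomes

    ∬_R (-60u - 40v) · |J| du dv = ∫_0^2 ∫_0^2 (-60u - 40v) dv du.

Inner (v): -120u - 80.
Outer (u): -400.

Therefore ∬_D (20x - 20y) dx dy = -400.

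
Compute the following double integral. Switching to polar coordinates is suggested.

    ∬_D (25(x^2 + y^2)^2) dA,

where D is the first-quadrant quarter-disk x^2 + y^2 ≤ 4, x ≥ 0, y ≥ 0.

The region D is 0 ≤ r ≤ 2, 0 ≤ θ ≤ π/2 in polar coordinates, where x = r cos(θ), y = r sin(θ), and dA = r dr dθ.

Under the substitution, the integrand becomes 25r^4, so

    ∬_D (25(x^2 + y^2)^2) dA = ∫_{0}^{π/2} ∫_{0}^{2} (25r^4) · r dr dθ.

Inner integral (in r): ∫_{0}^{2} (25r^4) · r dr = 800/3.

Outer integral (in θ): ∫_{0}^{π/2} (800/3) dθ = 400π/3.

Therefore ∬_D (25(x^2 + y^2)^2) dA = 400π/3.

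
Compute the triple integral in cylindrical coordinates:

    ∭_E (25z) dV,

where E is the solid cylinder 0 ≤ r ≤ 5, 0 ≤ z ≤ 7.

In cylindrical coordinates, x = r cos(θ), y = r sin(θ), z = z, and dV = r dr dθ dz.

The integrand becomes 25z, so

    ∭_E (25z) dV = ∫_{0}^{2π} ∫_{0}^{5} ∫_{0}^{7} (25z) · r dz dr dθ.

Inner (z): 1225r/2.
Middle (r from 0 to 5): 30625/4.
Outer (θ): 30625π/2.

Therefore the triple integral equals 30625π/2.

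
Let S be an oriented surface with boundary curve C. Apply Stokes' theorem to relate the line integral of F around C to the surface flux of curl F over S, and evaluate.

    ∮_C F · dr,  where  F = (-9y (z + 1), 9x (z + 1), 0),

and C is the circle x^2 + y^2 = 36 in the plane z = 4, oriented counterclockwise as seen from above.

Let S be the flat disk x^2 + y^2 ≤ 36 in the plane z = 4, with upward unit normal n̂ = ẑ. By Stokes' theorem,

    ∮_C F · dr = ∬_S (∇ × F) · n̂ dS = ∬_D (curl F)_z dA,

where D is the disk x^2 + y^2 ≤ 36.

Compute the curl of F = (-9y (z + 1), 9x (z + 1), 0):
    (∇ × F)_x = ∂F_z/∂y - ∂F_y/∂z = -9x,
    (∇ × F)_y = ∂F_x/∂z - ∂F_z/∂x = -9y,
    (∇ × F)_z = ∂F_y/∂x - ∂F_x/∂y = 18z + 18.

On z = 4, (curl F)_z = 90.

Convert to polar (x = r cos θ, y = r sin θ, dA = r dr dθ); the integrand becomes 90, so

    ∬_D (curl F)_z dA = ∫_0^{2π} ∫_0^{6} (90) · r dr dθ.

Inner (r from 0 to 6): 1620.
Outer (θ from 0 to 2π): 3240π.

Therefore ∮_C F · dr = 3240π.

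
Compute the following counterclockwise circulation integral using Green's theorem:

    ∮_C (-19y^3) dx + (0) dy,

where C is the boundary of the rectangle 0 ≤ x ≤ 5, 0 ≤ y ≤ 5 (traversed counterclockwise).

Green's theorem converts the closed line integral into a double integral over the enclosed region D:

    ∮_C P dx + Q dy = ∬_D (∂Q/∂x - ∂P/∂y) dA.

Here P = -19y^3, Q = 0, so

    ∂Q/∂x = 0,    ∂P/∂y = -57y^2,
    ∂Q/∂x - ∂P/∂y = 57y^2.

D is the region 0 ≤ x ≤ 5, 0 ≤ y ≤ 5. Evaluating the double integral:

    ∬_D (57y^2) dA = ∫_0^{5} ∫_0^{5} (57y^2) dy dx.

Inner (y from 0 to 5): 2375.
Outer (x from 0 to 5): 11875.

Therefore ∮_C P dx + Q dy = 11875.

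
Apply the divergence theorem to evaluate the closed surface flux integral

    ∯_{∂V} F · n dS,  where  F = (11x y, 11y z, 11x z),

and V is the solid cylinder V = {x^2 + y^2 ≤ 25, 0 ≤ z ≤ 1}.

By the divergence theorem,

    ∯_{∂V} F · n dS = ∭_V (∇ · F) dV.

Compute the divergence:
    ∇ · F = ∂F_x/∂x + ∂F_y/∂y + ∂F_z/∂z = 11y + 11z + 11x = 11x + 11y + 11z.

In cylindrical coordinates, x = r cos(θ), y = r sin(θ), z = z, dV = r dr dθ dz, with 0 ≤ r ≤ 5, 0 ≤ θ ≤ 2π, 0 ≤ z ≤ 1.

The integrand, after substitution and multiplying by the volume element, becomes (11sqrt(2)r sin(θ + π/4) + 11z) · r, so

    ∭_V (∇·F) dV = ∫_0^{2π} ∫_0^{5} ∫_0^{1} (11sqrt(2)r sin(θ + π/4) + 11z) · r dz dr dθ.

Inner (z from 0 to 1): 11r (2sqrt(2)r sin(θ + π/4) + 1)/2.
Middle (r from 0 to 5): 1375sqrt(2)sin(θ + π/4)/3 + 275/4.
Outer (θ from 0 to 2π): 275π/2.

Therefore ∯_{∂V} F · n dS = 275π/2.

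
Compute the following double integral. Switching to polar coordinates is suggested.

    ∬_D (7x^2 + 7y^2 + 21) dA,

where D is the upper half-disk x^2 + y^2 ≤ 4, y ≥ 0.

The region D is 0 ≤ r ≤ 2, 0 ≤ θ ≤ π in polar coordinates, where x = r cos(θ), y = r sin(θ), and dA = r dr dθ.

Under the substitution, the integrand becomes 7r^2 + 21, so

    ∬_D (7x^2 + 7y^2 + 21) dA = ∫_{0}^{π} ∫_{0}^{2} (7r^2 + 21) · r dr dθ.

Inner integral (in r): ∫_{0}^{2} (7r^2 + 21) · r dr = 70.

Outer integral (in θ): ∫_{0}^{π} (70) dθ = 70π.

Therefore ∬_D (7x^2 + 7y^2 + 21) dA = 70π.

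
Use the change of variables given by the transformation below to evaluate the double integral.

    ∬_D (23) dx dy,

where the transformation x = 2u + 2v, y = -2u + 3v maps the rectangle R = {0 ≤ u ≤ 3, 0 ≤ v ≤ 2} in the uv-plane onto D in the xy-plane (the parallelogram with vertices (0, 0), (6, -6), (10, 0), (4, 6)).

Compute the Jacobian determinant of (x, y) with respect to (u, v):

    ∂(x,y)/∂(u,v) = | 2  2 | = (2)(3) - (2)(-2) = 10.
                   | -2  3 |

Its absolute value is |J| = 10 (the area scaling factor).

Substituting x = 2u + 2v, y = -2u + 3v into the integrand,

    23 → 23,

so the integral becomes

    ∬_R (23) · |J| du dv = ∫_0^3 ∫_0^2 (230) dv du.

Inner (v): 460.
Outer (u): 1380.

Therefore ∬_D (23) dx dy = 1380.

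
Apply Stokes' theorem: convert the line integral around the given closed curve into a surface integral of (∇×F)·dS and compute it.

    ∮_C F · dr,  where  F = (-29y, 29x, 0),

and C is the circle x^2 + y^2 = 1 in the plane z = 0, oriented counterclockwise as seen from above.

Let S be the flat disk x^2 + y^2 ≤ 1 in the plane z = 0, with upward unit normal n̂ = ẑ. By Stokes' theorem,

    ∮_C F · dr = ∬_S (∇ × F) · n̂ dS = ∬_D (curl F)_z dA,

where D is the disk x^2 + y^2 ≤ 1.

Compute the curl of F = (-29y, 29x, 0):
    (∇ × F)_x = ∂F_z/∂y - ∂F_y/∂z = 0,
    (∇ × F)_y = ∂F_x/∂z - ∂F_z/∂x = 0,
    (∇ × F)_z = ∂F_y/∂x - ∂F_x/∂y = 58.

On z = 0, (curl F)_z = 58.

Convert to polar (x = r cos θ, y = r sin θ, dA = r dr dθ); the integrand becomes 58, so

    ∬_D (curl F)_z dA = ∫_0^{2π} ∫_0^{1} (58) · r dr dθ.

Inner (r from 0 to 1): 29.
Outer (θ from 0 to 2π): 58π.

Therefore ∮_C F · dr = 58π.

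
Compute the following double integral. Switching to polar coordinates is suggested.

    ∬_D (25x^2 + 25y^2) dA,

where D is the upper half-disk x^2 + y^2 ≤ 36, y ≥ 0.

The region D is 0 ≤ r ≤ 6, 0 ≤ θ ≤ π in polar coordinates, where x = r cos(θ), y = r sin(θ), and dA = r dr dθ.

Under the substitution, the integrand becomes 25r^2, so

    ∬_D (25x^2 + 25y^2) dA = ∫_{0}^{π} ∫_{0}^{6} (25r^2) · r dr dθ.

Inner integral (in r): ∫_{0}^{6} (25r^2) · r dr = 8100.

Outer integral (in θ): ∫_{0}^{π} (8100) dθ = 8100π.

Therefore ∬_D (25x^2 + 25y^2) dA = 8100π.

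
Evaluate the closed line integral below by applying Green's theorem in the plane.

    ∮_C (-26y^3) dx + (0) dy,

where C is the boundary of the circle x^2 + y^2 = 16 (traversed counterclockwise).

Green's theorem converts the closed line integral into a double integral over the enclosed region D:

    ∮_C P dx + Q dy = ∬_D (∂Q/∂x - ∂P/∂y) dA.

Here P = -26y^3, Q = 0, so

    ∂Q/∂x = 0,    ∂P/∂y = -78y^2,
    ∂Q/∂x - ∂P/∂y = 78y^2.

D is the region x^2 + y^2 ≤ 16. Evaluating the double integral:

In polar coordinates (x = r cos θ, y = r sin θ, dA = r dr dθ) the integrand becomes 78r^2sin(θ)^2, so

    ∬_D (78y^2) dA = ∫_0^{2π} ∫_0^{4} (78r^2sin(θ)^2) · r dr dθ.

Inner (r from 0 to 4): 4992sin(θ)^2.
Outer (θ from 0 to 2π): 4992π.

Therefore ∮_C P dx + Q dy = 4992π.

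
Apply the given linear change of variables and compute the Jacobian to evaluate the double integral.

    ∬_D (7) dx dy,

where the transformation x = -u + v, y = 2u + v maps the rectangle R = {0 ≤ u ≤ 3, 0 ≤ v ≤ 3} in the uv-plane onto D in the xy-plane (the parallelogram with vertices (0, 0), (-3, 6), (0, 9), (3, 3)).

Compute the Jacobian determinant of (x, y) with respect to (u, v):

    ∂(x,y)/∂(u,v) = | -1  1 | = (-1)(1) - (1)(2) = -3.
                   | 2  1 |

Its absolute value is |J| = 3 (the area scaling factor).

Substituting x = -u + v, y = 2u + v into the integrand,

    7 → 7,

so the integral becomes

    ∬_R (7) · |J| du dv = ∫_0^3 ∫_0^3 (21) dv du.

Inner (v): 63.
Outer (u): 189.

Therefore ∬_D (7) dx dy = 189.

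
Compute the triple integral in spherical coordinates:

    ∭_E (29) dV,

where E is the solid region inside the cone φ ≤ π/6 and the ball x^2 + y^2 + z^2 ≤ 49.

In spherical coordinates, x = ρ sin(φ) cos(θ), y = ρ sin(φ) sin(θ), z = ρ cos(φ), and dV = ρ^2 sin(φ) dρ dφ dθ.

The integrand becomes 29, so

    ∭_E (29) dV = ∫_{0}^{2π} ∫_{0}^{π/6} ∫_{0}^{7} (29) · ρ^2 sin(φ) dρ dφ dθ.

Inner (ρ): 9947sin(φ)/3.
Middle (φ): 9947/3 - 9947sqrt(3)/6.
Outer (θ): 9947π (2 - sqrt(3))/3.

Therefore the triple integral equals 9947π (2 - sqrt(3))/3.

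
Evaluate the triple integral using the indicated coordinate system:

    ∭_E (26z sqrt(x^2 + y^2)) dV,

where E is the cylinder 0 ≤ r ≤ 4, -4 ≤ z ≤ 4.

In cylindrical coordinates, x = r cos(θ), y = r sin(θ), z = z, and dV = r dr dθ dz.

The integrand becomes 26r z, so

    ∭_E (26z sqrt(x^2 + y^2)) dV = ∫_{0}^{2π} ∫_{0}^{4} ∫_{-4}^{4} (26r z) · r dz dr dθ.

Inner (z): 0.
Middle (r from 0 to 4): 0.
Outer (θ): 0.

Therefore the triple integral equals 0.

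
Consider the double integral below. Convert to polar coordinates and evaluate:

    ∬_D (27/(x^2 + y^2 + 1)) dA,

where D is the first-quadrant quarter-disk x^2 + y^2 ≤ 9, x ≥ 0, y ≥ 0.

The region D is 0 ≤ r ≤ 3, 0 ≤ θ ≤ π/2 in polar coordinates, where x = r cos(θ), y = r sin(θ), and dA = r dr dθ.

Under the substitution, the integrand becomes 27/(r^2 + 1), so

    ∬_D (27/(x^2 + y^2 + 1)) dA = ∫_{0}^{π/2} ∫_{0}^{3} (27/(r^2 + 1)) · r dr dθ.

Inner integral (in r): ∫_{0}^{3} (27/(r^2 + 1)) · r dr = 27log(10)/2.

Outer integral (in θ): ∫_{0}^{π/2} (27log(10)/2) dθ = 27π log(10)/4.

Therefore ∬_D (27/(x^2 + y^2 + 1)) dA = 27π log(10)/4.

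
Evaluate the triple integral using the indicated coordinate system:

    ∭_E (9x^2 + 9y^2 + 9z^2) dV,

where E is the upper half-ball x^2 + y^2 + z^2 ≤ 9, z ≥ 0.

In spherical coordinates, x = ρ sin(φ) cos(θ), y = ρ sin(φ) sin(θ), z = ρ cos(φ), and dV = ρ^2 sin(φ) dρ dφ dθ.

The integrand becomes 9ρ^2, so

    ∭_E (9x^2 + 9y^2 + 9z^2) dV = ∫_{0}^{2π} ∫_{0}^{π/2} ∫_{0}^{3} (9ρ^2) · ρ^2 sin(φ) dρ dφ dθ.

Inner (ρ): 2187sin(φ)/5.
Middle (φ): 2187/5.
Outer (θ): 4374π/5.

Therefore the triple integral equals 4374π/5.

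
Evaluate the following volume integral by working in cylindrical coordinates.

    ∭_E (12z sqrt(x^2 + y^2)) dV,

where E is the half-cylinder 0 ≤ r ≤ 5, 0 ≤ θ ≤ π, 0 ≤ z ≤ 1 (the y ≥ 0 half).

In cylindrical coordinates, x = r cos(θ), y = r sin(θ), z = z, and dV = r dr dθ dz.

The integrand becomes 12r z, so

    ∭_E (12z sqrt(x^2 + y^2)) dV = ∫_{0}^{π} ∫_{0}^{5} ∫_{0}^{1} (12r z) · r dz dr dθ.

Inner (z): 6r^2.
Middle (r from 0 to 5): 250.
Outer (θ): 250π.

Therefore the triple integral equals 250π.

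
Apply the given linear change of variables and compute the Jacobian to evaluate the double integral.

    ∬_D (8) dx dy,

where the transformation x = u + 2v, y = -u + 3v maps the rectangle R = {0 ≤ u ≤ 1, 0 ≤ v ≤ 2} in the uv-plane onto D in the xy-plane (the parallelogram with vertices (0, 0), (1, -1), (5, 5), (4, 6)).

Compute the Jacobian determinant of (x, y) with respect to (u, v):

    ∂(x,y)/∂(u,v) = | 1  2 | = (1)(3) - (2)(-1) = 5.
                   | -1  3 |

Its absolute value is |J| = 5 (the area scaling factor).

Substituting x = u + 2v, y = -u + 3v into the integrand,

    8 → 8,

so the integral becomes

    ∬_R (8) · |J| du dv = ∫_0^1 ∫_0^2 (40) dv du.

Inner (v): 80.
Outer (u): 80.

Therefore ∬_D (8) dx dy = 80.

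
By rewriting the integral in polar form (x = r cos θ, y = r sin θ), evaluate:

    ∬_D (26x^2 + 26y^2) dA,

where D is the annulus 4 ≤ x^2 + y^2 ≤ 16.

The region D is 2 ≤ r ≤ 4, 0 ≤ θ ≤ 2π in polar coordinates, where x = r cos(θ), y = r sin(θ), and dA = r dr dθ.

Under the substitution, the integrand becomes 26r^2, so

    ∬_D (26x^2 + 26y^2) dA = ∫_{0}^{2π} ∫_{2}^{4} (26r^2) · r dr dθ.

Inner integral (in r): ∫_{2}^{4} (26r^2) · r dr = 1560.

Outer integral (in θ): ∫_{0}^{2π} (1560) dθ = 3120π.

Therefore ∬_D (26x^2 + 26y^2) dA = 3120π.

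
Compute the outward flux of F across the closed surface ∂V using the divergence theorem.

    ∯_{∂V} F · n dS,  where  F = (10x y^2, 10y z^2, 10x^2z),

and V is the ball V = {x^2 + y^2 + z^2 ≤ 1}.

By the divergence theorem,

    ∯_{∂V} F · n dS = ∭_V (∇ · F) dV.

Compute the divergence:
    ∇ · F = ∂F_x/∂x + ∂F_y/∂y + ∂F_z/∂z = 10y^2 + 10z^2 + 10x^2 = 10x^2 + 10y^2 + 10z^2.

In spherical coordinates, x = ρ sin(φ) cos(θ), y = ρ sin(φ) sin(θ), z = ρ cos(φ), dV = ρ^2 sin(φ) dρ dφ dθ, with 0 ≤ ρ ≤ 1, 0 ≤ φ ≤ π, 0 ≤ θ ≤ 2π.

The integrand, after substitution and multiplying by the volume element, becomes (10ρ^2) · ρ^2 sin(φ), so

    ∭_V (∇·F) dV = ∫_0^{2π} ∫_0^{π} ∫_0^{1} (10ρ^2) · ρ^2 sin(φ) dρ dφ dθ.

Inner (ρ from 0 to 1): 2sin(φ).
Middle (φ from 0 to π): 4.
Outer (θ from 0 to 2π): 8π.

Therefore ∯_{∂V} F · n dS = 8π.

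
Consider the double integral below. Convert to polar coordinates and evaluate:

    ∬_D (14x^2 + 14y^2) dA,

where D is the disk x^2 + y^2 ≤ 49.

The region D is 0 ≤ r ≤ 7, 0 ≤ θ ≤ 2π in polar coordinates, where x = r cos(θ), y = r sin(θ), and dA = r dr dθ.

Under the substitution, the integrand becomes 14r^2, so

    ∬_D (14x^2 + 14y^2) dA = ∫_{0}^{2π} ∫_{0}^{7} (14r^2) · r dr dθ.

Inner integral (in r): ∫_{0}^{7} (14r^2) · r dr = 16807/2.

Outer integral (in θ): ∫_{0}^{2π} (16807/2) dθ = 16807π.

Therefore ∬_D (14x^2 + 14y^2) dA = 16807π.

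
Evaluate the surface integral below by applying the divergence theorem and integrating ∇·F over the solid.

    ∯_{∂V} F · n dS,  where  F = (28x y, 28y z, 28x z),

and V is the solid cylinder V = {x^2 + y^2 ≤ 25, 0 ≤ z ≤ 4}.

By the divergence theorem,

    ∯_{∂V} F · n dS = ∭_V (∇ · F) dV.

Compute the divergence:
    ∇ · F = ∂F_x/∂x + ∂F_y/∂y + ∂F_z/∂z = 28y + 28z + 28x = 28x + 28y + 28z.

In cylindrical coordinates, x = r cos(θ), y = r sin(θ), z = z, dV = r dr dθ dz, with 0 ≤ r ≤ 5, 0 ≤ θ ≤ 2π, 0 ≤ z ≤ 4.

The integrand, after substitution and multiplying by the volume element, becomes (28sqrt(2)r sin(θ + π/4) + 28z) · r, so

    ∭_V (∇·F) dV = ∫_0^{2π} ∫_0^{5} ∫_0^{4} (28sqrt(2)r sin(θ + π/4) + 28z) · r dz dr dθ.

Inner (z from 0 to 4): 112r (sqrt(2)r sin(θ + π/4) + 2).
Middle (r from 0 to 5): 14000sqrt(2)sin(θ + π/4)/3 + 2800.
Outer (θ from 0 to 2π): 5600π.

Therefore ∯_{∂V} F · n dS = 5600π.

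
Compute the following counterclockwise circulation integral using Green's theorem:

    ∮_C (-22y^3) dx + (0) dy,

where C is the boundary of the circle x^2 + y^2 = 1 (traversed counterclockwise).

Green's theorem converts the closed line integral into a double integral over the enclosed region D:

    ∮_C P dx + Q dy = ∬_D (∂Q/∂x - ∂P/∂y) dA.

Here P = -22y^3, Q = 0, so

    ∂Q/∂x = 0,    ∂P/∂y = -66y^2,
    ∂Q/∂x - ∂P/∂y = 66y^2.

D is the region x^2 + y^2 ≤ 1. Evaluating the double integral:

In polar coordinates (x = r cos θ, y = r sin θ, dA = r dr dθ) the integrand becomes 66r^2sin(θ)^2, so

    ∬_D (66y^2) dA = ∫_0^{2π} ∫_0^{1} (66r^2sin(θ)^2) · r dr dθ.

Inner (r from 0 to 1): 33sin(θ)^2/2.
Outer (θ from 0 to 2π): 33π/2.

Therefore ∮_C P dx + Q dy = 33π/2.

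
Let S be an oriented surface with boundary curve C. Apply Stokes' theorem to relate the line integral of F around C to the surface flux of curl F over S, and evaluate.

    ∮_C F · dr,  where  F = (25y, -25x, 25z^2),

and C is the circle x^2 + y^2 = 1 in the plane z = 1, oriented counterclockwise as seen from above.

Let S be the flat disk x^2 + y^2 ≤ 1 in the plane z = 1, with upward unit normal n̂ = ẑ. By Stokes' theorem,

    ∮_C F · dr = ∬_S (∇ × F) · n̂ dS = ∬_D (curl F)_z dA,

where D is the disk x^2 + y^2 ≤ 1.

Compute the curl of F = (25y, -25x, 25z^2):
    (∇ × F)_x = ∂F_z/∂y - ∂F_y/∂z = 0,
    (∇ × F)_y = ∂F_x/∂z - ∂F_z/∂x = 0,
    (∇ × F)_z = ∂F_y/∂x - ∂F_x/∂y = -50.

On z = 1, (curl F)_z = -50.

Convert to polar (x = r cos θ, y = r sin θ, dA = r dr dθ); the integrand becomes -50, so

    ∬_D (curl F)_z dA = ∫_0^{2π} ∫_0^{1} (-50) · r dr dθ.

Inner (r from 0 to 1): -25.
Outer (θ from 0 to 2π): -50π.

Therefore ∮_C F · dr = -50π.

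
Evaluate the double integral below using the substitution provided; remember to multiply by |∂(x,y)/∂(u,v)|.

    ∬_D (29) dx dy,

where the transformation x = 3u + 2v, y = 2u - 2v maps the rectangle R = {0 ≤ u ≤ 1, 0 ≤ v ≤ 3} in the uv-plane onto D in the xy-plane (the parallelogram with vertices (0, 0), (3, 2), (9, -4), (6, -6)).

Compute the Jacobian determinant of (x, y) with respect to (u, v):

    ∂(x,y)/∂(u,v) = | 3  2 | = (3)(-2) - (2)(2) = -10.
                   | 2  -2 |

Its absolute value is |J| = 10 (the area scaling factor).

Substituting x = 3u + 2v, y = 2u - 2v into the integrand,

    29 → 29,

so the integral becomes

    ∬_R (29) · |J| du dv = ∫_0^1 ∫_0^3 (290) dv du.

Inner (v): 870.
Outer (u): 870.

Therefore ∬_D (29) dx dy = 870.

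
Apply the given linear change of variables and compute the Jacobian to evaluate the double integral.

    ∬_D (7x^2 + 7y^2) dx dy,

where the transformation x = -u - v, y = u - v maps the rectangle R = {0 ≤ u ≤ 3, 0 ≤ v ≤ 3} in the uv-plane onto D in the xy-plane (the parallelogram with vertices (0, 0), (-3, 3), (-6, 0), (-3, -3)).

Compute the Jacobian determinant of (x, y) with respect to (u, v):

    ∂(x,y)/∂(u,v) = | -1  -1 | = (-1)(-1) - (-1)(1) = 2.
                   | 1  -1 |

Its absolute value is |J| = 2 (the area scaling factor).

Substituting x = -u - v, y = u - v into the integrand,

    7x^2 + 7y^2 → 14u^2 + 14v^2,

so the integral becomes

    ∬_R (14u^2 + 14v^2) · |J| du dv = ∫_0^3 ∫_0^3 (28u^2 + 28v^2) dv du.

Inner (v): 84u^2 + 252.
Outer (u): 1512.

Therefore ∬_D (7x^2 + 7y^2) dx dy = 1512.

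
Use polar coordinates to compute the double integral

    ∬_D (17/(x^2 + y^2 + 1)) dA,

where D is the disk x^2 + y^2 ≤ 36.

The region D is 0 ≤ r ≤ 6, 0 ≤ θ ≤ 2π in polar coordinates, where x = r cos(θ), y = r sin(θ), and dA = r dr dθ.

Under the substitution, the integrand becomes 17/(r^2 + 1), so

    ∬_D (17/(x^2 + y^2 + 1)) dA = ∫_{0}^{2π} ∫_{0}^{6} (17/(r^2 + 1)) · r dr dθ.

Inner integral (in r): ∫_{0}^{6} (17/(r^2 + 1)) · r dr = 17log(37)/2.

Outer integral (in θ): ∫_{0}^{2π} (17log(37)/2) dθ = 17π log(37).

Therefore ∬_D (17/(x^2 + y^2 + 1)) dA = 17π log(37).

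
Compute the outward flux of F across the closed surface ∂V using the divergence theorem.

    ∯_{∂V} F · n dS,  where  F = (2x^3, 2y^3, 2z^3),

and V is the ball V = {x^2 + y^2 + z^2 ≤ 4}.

By the divergence theorem,

    ∯_{∂V} F · n dS = ∭_V (∇ · F) dV.

Compute the divergence:
    ∇ · F = ∂F_x/∂x + ∂F_y/∂y + ∂F_z/∂z = 6x^2 + 6y^2 + 6z^2.

In spherical coordinates, x = ρ sin(φ) cos(θ), y = ρ sin(φ) sin(θ), z = ρ cos(φ), dV = ρ^2 sin(φ) dρ dφ dθ, with 0 ≤ ρ ≤ 2, 0 ≤ φ ≤ π, 0 ≤ θ ≤ 2π.

The integrand, after substitution and multiplying by the volume element, becomes (6ρ^2) · ρ^2 sin(φ), so

    ∭_V (∇·F) dV = ∫_0^{2π} ∫_0^{π} ∫_0^{2} (6ρ^2) · ρ^2 sin(φ) dρ dφ dθ.

Inner (ρ from 0 to 2): 192sin(φ)/5.
Middle (φ from 0 to π): 384/5.
Outer (θ from 0 to 2π): 768π/5.

Therefore ∯_{∂V} F · n dS = 768π/5.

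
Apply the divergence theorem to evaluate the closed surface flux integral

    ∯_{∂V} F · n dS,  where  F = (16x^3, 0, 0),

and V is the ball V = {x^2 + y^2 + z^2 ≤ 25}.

By the divergence theorem,

    ∯_{∂V} F · n dS = ∭_V (∇ · F) dV.

Compute the divergence:
    ∇ · F = ∂F_x/∂x + ∂F_y/∂y + ∂F_z/∂z = 48x^2 + 0 + 0 = 48x^2.

In spherical coordinates, x = ρ sin(φ) cos(θ), y = ρ sin(φ) sin(θ), z = ρ cos(φ), dV = ρ^2 sin(φ) dρ dφ dθ, with 0 ≤ ρ ≤ 5, 0 ≤ φ ≤ π, 0 ≤ θ ≤ 2π.

The integrand, after substitution and multiplying by the volume element, becomes (48ρ^2sin(φ)^2cos(θ)^2) · ρ^2 sin(φ), so

    ∭_V (∇·F) dV = ∫_0^{2π} ∫_0^{π} ∫_0^{5} (48ρ^2sin(φ)^2cos(θ)^2) · ρ^2 sin(φ) dρ dφ dθ.

Inner (ρ from 0 to 5): 30000sin(φ)^3cos(θ)^2.
Middle (φ from 0 to π): 40000cos(θ)^2.
Outer (θ from 0 to 2π): 40000π.

Therefore ∯_{∂V} F · n dS = 40000π.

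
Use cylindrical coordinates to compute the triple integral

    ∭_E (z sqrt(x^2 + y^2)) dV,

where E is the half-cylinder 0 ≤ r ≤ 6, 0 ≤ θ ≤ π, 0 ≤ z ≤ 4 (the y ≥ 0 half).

In cylindrical coordinates, x = r cos(θ), y = r sin(θ), z = z, and dV = r dr dθ dz.

The integrand becomes r z, so

    ∭_E (z sqrt(x^2 + y^2)) dV = ∫_{0}^{π} ∫_{0}^{6} ∫_{0}^{4} (r z) · r dz dr dθ.

Inner (z): 8r^2.
Middle (r from 0 to 6): 576.
Outer (θ): 576π.

Therefore the triple integral equals 576π.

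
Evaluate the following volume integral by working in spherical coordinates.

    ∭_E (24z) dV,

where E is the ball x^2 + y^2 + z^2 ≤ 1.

In spherical coordinates, x = ρ sin(φ) cos(θ), y = ρ sin(φ) sin(θ), z = ρ cos(φ), and dV = ρ^2 sin(φ) dρ dφ dθ.

The integrand becomes 24ρ cos(φ), so

    ∭_E (24z) dV = ∫_{0}^{2π} ∫_{0}^{π} ∫_{0}^{1} (24ρ cos(φ)) · ρ^2 sin(φ) dρ dφ dθ.

Inner (ρ): 3sin(2φ).
Middle (φ): 0.
Outer (θ): 0.

Therefore the triple integral equals 0.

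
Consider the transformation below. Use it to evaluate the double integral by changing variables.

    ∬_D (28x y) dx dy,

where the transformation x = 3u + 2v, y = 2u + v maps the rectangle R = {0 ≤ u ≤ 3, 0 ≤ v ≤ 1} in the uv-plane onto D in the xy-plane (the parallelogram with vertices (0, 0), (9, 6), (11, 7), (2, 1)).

Compute the Jacobian determinant of (x, y) with respect to (u, v):

    ∂(x,y)/∂(u,v) = | 3  2 | = (3)(1) - (2)(2) = -1.
                   | 2  1 |

Its absolute value is |J| = 1 (the area scaling factor).

Substituting x = 3u + 2v, y = 2u + v into the integrand,

    28x y → 168u^2 + 196u v + 56v^2,

so the integral becomes

    ∬_R (168u^2 + 196u v + 56v^2) · |J| du dv = ∫_0^3 ∫_0^1 (168u^2 + 196u v + 56v^2) dv du.

Inner (v): 168u^2 + 98u + 56/3.
Outer (u): 2009.

Therefore ∬_D (28x y) dx dy = 2009.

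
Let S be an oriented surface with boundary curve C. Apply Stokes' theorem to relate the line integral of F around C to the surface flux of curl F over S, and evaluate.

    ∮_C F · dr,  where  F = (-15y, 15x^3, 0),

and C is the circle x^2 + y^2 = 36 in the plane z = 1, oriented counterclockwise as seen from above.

Let S be the flat disk x^2 + y^2 ≤ 36 in the plane z = 1, with upward unit normal n̂ = ẑ. By Stokes' theorem,

    ∮_C F · dr = ∬_S (∇ × F) · n̂ dS = ∬_D (curl F)_z dA,

where D is the disk x^2 + y^2 ≤ 36.

Compute the curl of F = (-15y, 15x^3, 0):
    (∇ × F)_x = ∂F_z/∂y - ∂F_y/∂z = 0,
    (∇ × F)_y = ∂F_x/∂z - ∂F_z/∂x = 0,
    (∇ × F)_z = ∂F_y/∂x - ∂F_x/∂y = 45x^2 + 15.

On z = 1, (curl F)_z = 45x^2 + 15.

Convert to polar (x = r cos θ, y = r sin θ, dA = r dr dθ); the integrand becomes 45r^2cos(θ)^2 + 15, so

    ∬_D (curl F)_z dA = ∫_0^{2π} ∫_0^{6} (45r^2cos(θ)^2 + 15) · r dr dθ.

Inner (r from 0 to 6): 14580cos(θ)^2 + 270.
Outer (θ from 0 to 2π): 15120π.

Therefore ∮_C F · dr = 15120π.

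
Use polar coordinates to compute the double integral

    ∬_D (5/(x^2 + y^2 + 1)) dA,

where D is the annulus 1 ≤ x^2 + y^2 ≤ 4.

The region D is 1 ≤ r ≤ 2, 0 ≤ θ ≤ 2π in polar coordinates, where x = r cos(θ), y = r sin(θ), and dA = r dr dθ.

Under the substitution, the integrand becomes 5/(r^2 + 1), so

    ∬_D (5/(x^2 + y^2 + 1)) dA = ∫_{0}^{2π} ∫_{1}^{2} (5/(r^2 + 1)) · r dr dθ.

Inner integral (in r): ∫_{1}^{2} (5/(r^2 + 1)) · r dr = log(25sqrt(10)/8).

Outer integral (in θ): ∫_{0}^{2π} (log(25sqrt(10)/8)) dθ = log((25sqrt(10)/8)^(2π)).

Therefore ∬_D (5/(x^2 + y^2 + 1)) dA = log((25sqrt(10)/8)^(2π)).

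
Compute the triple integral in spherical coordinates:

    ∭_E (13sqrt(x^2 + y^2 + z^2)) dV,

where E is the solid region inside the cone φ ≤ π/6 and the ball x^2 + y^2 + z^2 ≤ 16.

In spherical coordinates, x = ρ sin(φ) cos(θ), y = ρ sin(φ) sin(θ), z = ρ cos(φ), and dV = ρ^2 sin(φ) dρ dφ dθ.

The integrand becomes 13ρ, so

    ∭_E (13sqrt(x^2 + y^2 + z^2)) dV = ∫_{0}^{2π} ∫_{0}^{π/6} ∫_{0}^{4} (13ρ) · ρ^2 sin(φ) dρ dφ dθ.

Inner (ρ): 832sin(φ).
Middle (φ): 832 - 416sqrt(3).
Outer (θ): 832π (2 - sqrt(3)).

Therefore the triple integral equals 832π (2 - sqrt(3)).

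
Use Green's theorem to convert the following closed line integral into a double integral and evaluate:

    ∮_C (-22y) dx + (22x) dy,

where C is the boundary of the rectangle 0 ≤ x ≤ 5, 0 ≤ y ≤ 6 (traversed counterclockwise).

Green's theorem converts the closed line integral into a double integral over the enclosed region D:

    ∮_C P dx + Q dy = ∬_D (∂Q/∂x - ∂P/∂y) dA.

Here P = -22y, Q = 22x, so

    ∂Q/∂x = 22,    ∂P/∂y = -22,
    ∂Q/∂x - ∂P/∂y = 44.

D is the region 0 ≤ x ≤ 5, 0 ≤ y ≤ 6. Evaluating the double integral:

    ∬_D (44) dA = ∫_0^{5} ∫_0^{6} (44) dy dx.

Inner (y from 0 to 6): 264.
Outer (x from 0 to 5): 1320.

Therefore ∮_C P dx + Q dy = 1320.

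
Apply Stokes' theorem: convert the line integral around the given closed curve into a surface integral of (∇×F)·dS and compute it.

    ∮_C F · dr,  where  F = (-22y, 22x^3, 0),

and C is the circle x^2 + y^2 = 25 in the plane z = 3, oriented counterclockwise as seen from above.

Let S be the flat disk x^2 + y^2 ≤ 25 in the plane z = 3, with upward unit normal n̂ = ẑ. By Stokes' theorem,

    ∮_C F · dr = ∬_S (∇ × F) · n̂ dS = ∬_D (curl F)_z dA,

where D is the disk x^2 + y^2 ≤ 25.

Compute the curl of F = (-22y, 22x^3, 0):
    (∇ × F)_x = ∂F_z/∂y - ∂F_y/∂z = 0,
    (∇ × F)_y = ∂F_x/∂z - ∂F_z/∂x = 0,
    (∇ × F)_z = ∂F_y/∂x - ∂F_x/∂y = 66x^2 + 22.

On z = 3, (curl F)_z = 66x^2 + 22.

Convert to polar (x = r cos θ, y = r sin θ, dA = r dr dθ); the integrand becomes 66r^2cos(θ)^2 + 22, so

    ∬_D (curl F)_z dA = ∫_0^{2π} ∫_0^{5} (66r^2cos(θ)^2 + 22) · r dr dθ.

Inner (r from 0 to 5): 20625cos(θ)^2/2 + 275.
Outer (θ from 0 to 2π): 21725π/2.

Therefore ∮_C F · dr = 21725π/2.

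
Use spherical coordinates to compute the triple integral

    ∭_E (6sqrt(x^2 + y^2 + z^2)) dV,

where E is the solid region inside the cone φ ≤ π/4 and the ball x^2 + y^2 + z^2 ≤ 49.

In spherical coordinates, x = ρ sin(φ) cos(θ), y = ρ sin(φ) sin(θ), z = ρ cos(φ), and dV = ρ^2 sin(φ) dρ dφ dθ.

The integrand becomes 6ρ, so

    ∭_E (6sqrt(x^2 + y^2 + z^2)) dV = ∫_{0}^{2π} ∫_{0}^{π/4} ∫_{0}^{7} (6ρ) · ρ^2 sin(φ) dρ dφ dθ.

Inner (ρ): 7203sin(φ)/2.
Middle (φ): 7203/2 - 7203sqrt(2)/4.
Outer (θ): 7203π (2 - sqrt(2))/2.

Therefore the triple integral equals 7203π (2 - sqrt(2))/2.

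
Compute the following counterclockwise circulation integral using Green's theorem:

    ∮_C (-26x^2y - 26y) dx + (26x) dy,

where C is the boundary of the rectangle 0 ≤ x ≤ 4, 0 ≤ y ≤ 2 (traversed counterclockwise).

Green's theorem converts the closed line integral into a double integral over the enclosed region D:

    ∮_C P dx + Q dy = ∬_D (∂Q/∂x - ∂P/∂y) dA.

Here P = -26x^2y - 26y, Q = 26x, so

    ∂Q/∂x = 26,    ∂P/∂y = -26x^2 - 26,
    ∂Q/∂x - ∂P/∂y = 26x^2 + 52.

D is the region 0 ≤ x ≤ 4, 0 ≤ y ≤ 2. Evaluating the double integral:

    ∬_D (26x^2 + 52) dA = ∫_0^{4} ∫_0^{2} (26x^2 + 52) dy dx.

Inner (y from 0 to 2): 52x^2 + 104.
Outer (x from 0 to 4): 4576/3.

Therefore ∮_C P dx + Q dy = 4576/3.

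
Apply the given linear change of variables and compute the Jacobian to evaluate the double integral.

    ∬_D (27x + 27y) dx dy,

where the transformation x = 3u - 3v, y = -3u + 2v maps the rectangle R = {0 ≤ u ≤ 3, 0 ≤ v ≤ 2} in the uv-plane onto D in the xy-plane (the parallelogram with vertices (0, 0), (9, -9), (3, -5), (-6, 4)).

Compute the Jacobian determinant of (x, y) with respect to (u, v):

    ∂(x,y)/∂(u,v) = | 3  -3 | = (3)(2) - (-3)(-3) = -3.
                   | -3  2 |

Its absolute value is |J| = 3 (the area scaling factor).

Substituting x = 3u - 3v, y = -3u + 2v into the integrand,

    27x + 27y → -27v,

so the integral becomes

    ∬_R (-27v) · |J| du dv = ∫_0^3 ∫_0^2 (-81v) dv du.

Inner (v): -162.
Outer (u): -486.

Therefore ∬_D (27x + 27y) dx dy = -486.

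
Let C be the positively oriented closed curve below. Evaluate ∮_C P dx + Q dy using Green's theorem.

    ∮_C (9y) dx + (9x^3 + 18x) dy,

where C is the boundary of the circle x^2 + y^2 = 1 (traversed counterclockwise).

Green's theorem converts the closed line integral into a double integral over the enclosed region D:

    ∮_C P dx + Q dy = ∬_D (∂Q/∂x - ∂P/∂y) dA.

Here P = 9y, Q = 9x^3 + 18x, so

    ∂Q/∂x = 27x^2 + 18,    ∂P/∂y = 9,
    ∂Q/∂x - ∂P/∂y = 27x^2 + 9.

D is the region x^2 + y^2 ≤ 1. Evaluating the double integral:

In polar coordinates (x = r cos θ, y = r sin θ, dA = r dr dθ) the integrand becomes 27r^2cos(θ)^2 + 9, so

    ∬_D (27x^2 + 9) dA = ∫_0^{2π} ∫_0^{1} (27r^2cos(θ)^2 + 9) · r dr dθ.

Inner (r from 0 to 1): 27cos(θ)^2/4 + 9/2.
Outer (θ from 0 to 2π): 63π/4.

Therefore ∮_C P dx + Q dy = 63π/4.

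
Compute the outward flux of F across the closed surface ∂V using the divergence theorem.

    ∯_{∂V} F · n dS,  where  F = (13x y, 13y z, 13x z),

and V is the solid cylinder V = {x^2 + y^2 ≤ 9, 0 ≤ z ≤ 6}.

By the divergence theorem,

    ∯_{∂V} F · n dS = ∭_V (∇ · F) dV.

Compute the divergence:
    ∇ · F = ∂F_x/∂x + ∂F_y/∂y + ∂F_z/∂z = 13y + 13z + 13x = 13x + 13y + 13z.

In cylindrical coordinates, x = r cos(θ), y = r sin(θ), z = z, dV = r dr dθ dz, with 0 ≤ r ≤ 3, 0 ≤ θ ≤ 2π, 0 ≤ z ≤ 6.

The integrand, after substitution and multiplying by the volume element, becomes (13sqrt(2)r sin(θ + π/4) + 13z) · r, so

    ∭_V (∇·F) dV = ∫_0^{2π} ∫_0^{3} ∫_0^{6} (13sqrt(2)r sin(θ + π/4) + 13z) · r dz dr dθ.

Inner (z from 0 to 6): 78r (sqrt(2)r sin(θ + π/4) + 3).
Middle (r from 0 to 3): 702sqrt(2)sin(θ + π/4) + 1053.
Outer (θ from 0 to 2π): 2106π.

Therefore ∯_{∂V} F · n dS = 2106π.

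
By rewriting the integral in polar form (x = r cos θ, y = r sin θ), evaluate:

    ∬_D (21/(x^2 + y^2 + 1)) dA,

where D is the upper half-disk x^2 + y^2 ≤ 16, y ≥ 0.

The region D is 0 ≤ r ≤ 4, 0 ≤ θ ≤ π in polar coordinates, where x = r cos(θ), y = r sin(θ), and dA = r dr dθ.

Under the substitution, the integrand becomes 21/(r^2 + 1), so

    ∬_D (21/(x^2 + y^2 + 1)) dA = ∫_{0}^{π} ∫_{0}^{4} (21/(r^2 + 1)) · r dr dθ.

Inner integral (in r): ∫_{0}^{4} (21/(r^2 + 1)) · r dr = 21log(17)/2.

Outer integral (in θ): ∫_{0}^{π} (21log(17)/2) dθ = 21π log(17)/2.

Therefore ∬_D (21/(x^2 + y^2 + 1)) dA = 21π log(17)/2.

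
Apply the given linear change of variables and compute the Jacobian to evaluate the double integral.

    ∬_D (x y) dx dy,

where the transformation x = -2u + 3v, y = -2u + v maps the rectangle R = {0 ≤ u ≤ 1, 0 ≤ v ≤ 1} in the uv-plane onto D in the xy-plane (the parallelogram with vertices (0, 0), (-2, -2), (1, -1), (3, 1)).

Compute the Jacobian determinant of (x, y) with respect to (u, v):

    ∂(x,y)/∂(u,v) = | -2  3 | = (-2)(1) - (3)(-2) = 4.
                   | -2  1 |

Its absolute value is |J| = 4 (the area scaling factor).

Substituting x = -2u + 3v, y = -2u + v into the integrand,

    x y → 4u^2 - 8u v + 3v^2,

so the integral becomes

    ∬_R (4u^2 - 8u v + 3v^2) · |J| du dv = ∫_0^1 ∫_0^1 (16u^2 - 32u v + 12v^2) dv du.

Inner (v): 16u^2 - 16u + 4.
Outer (u): 4/3.

Therefore ∬_D (x y) dx dy = 4/3.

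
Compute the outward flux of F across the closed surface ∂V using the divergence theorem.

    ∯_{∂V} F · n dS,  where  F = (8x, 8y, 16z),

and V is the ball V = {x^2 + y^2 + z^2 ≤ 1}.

By the divergence theorem,

    ∯_{∂V} F · n dS = ∭_V (∇ · F) dV.

Compute the divergence:
    ∇ · F = ∂F_x/∂x + ∂F_y/∂y + ∂F_z/∂z = 8 + 8 + 16 = 32.

In spherical coordinates, x = ρ sin(φ) cos(θ), y = ρ sin(φ) sin(θ), z = ρ cos(φ), dV = ρ^2 sin(φ) dρ dφ dθ, with 0 ≤ ρ ≤ 1, 0 ≤ φ ≤ π, 0 ≤ θ ≤ 2π.

The integrand, after substitution and multiplying by the volume element, becomes (32) · ρ^2 sin(φ), so

    ∭_V (∇·F) dV = ∫_0^{2π} ∫_0^{π} ∫_0^{1} (32) · ρ^2 sin(φ) dρ dφ dθ.

Inner (ρ from 0 to 1): 32sin(φ)/3.
Middle (φ from 0 to π): 64/3.
Outer (θ from 0 to 2π): 128π/3.

Therefore ∯_{∂V} F · n dS = 128π/3.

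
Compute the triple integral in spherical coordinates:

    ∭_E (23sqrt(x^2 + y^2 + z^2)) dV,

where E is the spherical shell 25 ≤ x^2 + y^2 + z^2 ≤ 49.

In spherical coordinates, x = ρ sin(φ) cos(θ), y = ρ sin(φ) sin(θ), z = ρ cos(φ), and dV = ρ^2 sin(φ) dρ dφ dθ.

The integrand becomes 23ρ, so

    ∭_E (23sqrt(x^2 + y^2 + z^2)) dV = ∫_{0}^{2π} ∫_{0}^{π} ∫_{5}^{7} (23ρ) · ρ^2 sin(φ) dρ dφ dθ.

Inner (ρ): 10212sin(φ).
Middle (φ): 20424.
Outer (θ): 40848π.

Therefore the triple integral equals 40848π.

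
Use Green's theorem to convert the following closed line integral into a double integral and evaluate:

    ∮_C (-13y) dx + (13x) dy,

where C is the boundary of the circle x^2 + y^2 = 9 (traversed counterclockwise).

Green's theorem converts the closed line integral into a double integral over the enclosed region D:

    ∮_C P dx + Q dy = ∬_D (∂Q/∂x - ∂P/∂y) dA.

Here P = -13y, Q = 13x, so

    ∂Q/∂x = 13,    ∂P/∂y = -13,
    ∂Q/∂x - ∂P/∂y = 26.

D is the region x^2 + y^2 ≤ 9. Evaluating the double integral:

In polar coordinates (x = r cos θ, y = r sin θ, dA = r dr dθ) the integrand becomes 26, so

    ∬_D (26) dA = ∫_0^{2π} ∫_0^{3} (26) · r dr dθ.

Inner (r from 0 to 3): 117.
Outer (θ from 0 to 2π): 234π.

Therefore ∮_C P dx + Q dy = 234π.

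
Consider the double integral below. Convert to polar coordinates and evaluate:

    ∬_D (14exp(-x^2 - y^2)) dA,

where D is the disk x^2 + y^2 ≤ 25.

The region D is 0 ≤ r ≤ 5, 0 ≤ θ ≤ 2π in polar coordinates, where x = r cos(θ), y = r sin(θ), and dA = r dr dθ.

Under the substitution, the integrand becomes 14exp(-r^2), so

    ∬_D (14exp(-x^2 - y^2)) dA = ∫_{0}^{2π} ∫_{0}^{5} (14exp(-r^2)) · r dr dθ.

Inner integral (in r): ∫_{0}^{5} (14exp(-r^2)) · r dr = 7 - 7exp(-25).

Outer integral (in θ): ∫_{0}^{2π} (7 - 7exp(-25)) dθ = -14π exp(-25) + 14π.

Therefore ∬_D (14exp(-x^2 - y^2)) dA = -14π exp(-25) + 14π.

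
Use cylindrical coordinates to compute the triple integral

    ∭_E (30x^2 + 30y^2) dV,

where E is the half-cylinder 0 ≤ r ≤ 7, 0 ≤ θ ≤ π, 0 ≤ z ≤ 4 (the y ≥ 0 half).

In cylindrical coordinates, x = r cos(θ), y = r sin(θ), z = z, and dV = r dr dθ dz.

The integrand becomes 30r^2, so

    ∭_E (30x^2 + 30y^2) dV = ∫_{0}^{π} ∫_{0}^{7} ∫_{0}^{4} (30r^2) · r dz dr dθ.

Inner (z): 120r^3.
Middle (r from 0 to 7): 72030.
Outer (θ): 72030π.

Therefore the triple integral equals 72030π.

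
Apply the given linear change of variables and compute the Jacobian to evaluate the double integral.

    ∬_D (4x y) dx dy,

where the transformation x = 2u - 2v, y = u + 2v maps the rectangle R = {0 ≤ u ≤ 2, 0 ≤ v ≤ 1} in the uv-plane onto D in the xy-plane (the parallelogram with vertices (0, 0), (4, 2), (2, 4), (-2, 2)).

Compute the Jacobian determinant of (x, y) with respect to (u, v):

    ∂(x,y)/∂(u,v) = | 2  -2 | = (2)(2) - (-2)(1) = 6.
                   | 1  2 |

Its absolute value is |J| = 6 (the area scaling factor).

Substituting x = 2u - 2v, y = u + 2v into the integrand,

    4x y → 8u^2 + 8u v - 16v^2,

so the integral becomes

    ∬_R (8u^2 + 8u v - 16v^2) · |J| du dv = ∫_0^2 ∫_0^1 (48u^2 + 48u v - 96v^2) dv du.

Inner (v): 48u^2 + 24u - 32.
Outer (u): 112.

Therefore ∬_D (4x y) dx dy = 112.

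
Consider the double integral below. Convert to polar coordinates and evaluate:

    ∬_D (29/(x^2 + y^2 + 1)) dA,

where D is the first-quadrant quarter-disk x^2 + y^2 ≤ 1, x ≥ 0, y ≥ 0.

The region D is 0 ≤ r ≤ 1, 0 ≤ θ ≤ π/2 in polar coordinates, where x = r cos(θ), y = r sin(θ), and dA = r dr dθ.

Under the substitution, the integrand becomes 29/(r^2 + 1), so

    ∬_D (29/(x^2 + y^2 + 1)) dA = ∫_{0}^{π/2} ∫_{0}^{1} (29/(r^2 + 1)) · r dr dθ.

Inner integral (in r): ∫_{0}^{1} (29/(r^2 + 1)) · r dr = 29log(2)/2.

Outer integral (in θ): ∫_{0}^{π/2} (29log(2)/2) dθ = 29π log(2)/4.

Therefore ∬_D (29/(x^2 + y^2 + 1)) dA = 29π log(2)/4.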